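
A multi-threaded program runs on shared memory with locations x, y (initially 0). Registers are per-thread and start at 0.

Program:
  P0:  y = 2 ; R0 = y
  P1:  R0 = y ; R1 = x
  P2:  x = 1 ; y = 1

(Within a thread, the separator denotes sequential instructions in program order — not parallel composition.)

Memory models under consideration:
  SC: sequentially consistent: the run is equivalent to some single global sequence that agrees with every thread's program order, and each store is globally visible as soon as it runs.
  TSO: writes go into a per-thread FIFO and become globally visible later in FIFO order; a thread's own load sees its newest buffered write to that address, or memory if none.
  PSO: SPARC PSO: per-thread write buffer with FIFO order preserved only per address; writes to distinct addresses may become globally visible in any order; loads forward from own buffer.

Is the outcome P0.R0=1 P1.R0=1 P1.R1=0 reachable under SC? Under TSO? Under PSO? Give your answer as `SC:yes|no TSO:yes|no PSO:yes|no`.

SC:no TSO:no PSO:yes

outcome vector order: (P0.R0,P1.R0,P1.R1)
[SC] allowed = {100, 101, 111, 120, 121, 200, 201, 211, 220, 221}
[TSO] allowed = {100, 101, 111, 120, 121, 200, 201, 211, 220, 221}
[PSO] allowed = {100, 101, 110, 111, 120, 121, 200, 201, 210, 211, 220, 221}
target 110 ∈ {PSO}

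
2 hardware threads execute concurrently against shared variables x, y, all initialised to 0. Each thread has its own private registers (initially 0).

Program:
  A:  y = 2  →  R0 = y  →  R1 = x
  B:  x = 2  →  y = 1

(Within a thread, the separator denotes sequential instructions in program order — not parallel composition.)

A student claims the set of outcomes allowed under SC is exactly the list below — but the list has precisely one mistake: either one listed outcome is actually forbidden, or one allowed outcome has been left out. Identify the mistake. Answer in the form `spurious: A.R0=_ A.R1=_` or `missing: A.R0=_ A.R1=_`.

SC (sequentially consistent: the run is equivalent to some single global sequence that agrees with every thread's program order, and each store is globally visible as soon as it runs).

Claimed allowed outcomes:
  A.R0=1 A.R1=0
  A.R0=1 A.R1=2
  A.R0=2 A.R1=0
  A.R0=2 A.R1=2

spurious: A.R0=1 A.R1=0

outcome vector order: (A.R0,A.R1)
[SC] allowed = {12 20 22}
claimed∖SC = {10}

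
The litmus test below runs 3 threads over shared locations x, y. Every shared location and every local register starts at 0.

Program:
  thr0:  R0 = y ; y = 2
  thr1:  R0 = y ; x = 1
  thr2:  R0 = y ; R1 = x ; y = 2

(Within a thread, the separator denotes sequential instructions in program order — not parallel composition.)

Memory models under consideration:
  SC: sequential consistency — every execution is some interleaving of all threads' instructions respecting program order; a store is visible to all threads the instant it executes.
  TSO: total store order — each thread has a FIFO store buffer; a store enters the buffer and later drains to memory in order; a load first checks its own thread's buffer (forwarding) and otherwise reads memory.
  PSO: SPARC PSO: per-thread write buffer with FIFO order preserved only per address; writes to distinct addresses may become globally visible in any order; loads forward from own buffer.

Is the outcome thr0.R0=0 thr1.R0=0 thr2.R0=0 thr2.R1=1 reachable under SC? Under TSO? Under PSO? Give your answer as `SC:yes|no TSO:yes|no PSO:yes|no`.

outcome vector order: (thr0.R0,thr1.R0,thr2.R0,thr2.R1)
SC (11): 0/0/0/0 0/0/0/1 0/0/2/0 0/0/2/1 0/2/0/0 0/2/0/1 0/2/2/0 0/2/2/1 2/0/0/0 2/0/0/1 2/2/0/0
TSO (11): 0/0/0/0 0/0/0/1 0/0/2/0 0/0/2/1 0/2/0/0 0/2/0/1 0/2/2/0 0/2/2/1 2/0/0/0 2/0/0/1 2/2/0/0
PSO (11): 0/0/0/0 0/0/0/1 0/0/2/0 0/0/2/1 0/2/0/0 0/2/0/1 0/2/2/0 0/2/2/1 2/0/0/0 2/0/0/1 2/2/0/0
target 0/0/0/1 ∈ {SC,TSO,PSO}

SC:yes TSO:yes PSO:yes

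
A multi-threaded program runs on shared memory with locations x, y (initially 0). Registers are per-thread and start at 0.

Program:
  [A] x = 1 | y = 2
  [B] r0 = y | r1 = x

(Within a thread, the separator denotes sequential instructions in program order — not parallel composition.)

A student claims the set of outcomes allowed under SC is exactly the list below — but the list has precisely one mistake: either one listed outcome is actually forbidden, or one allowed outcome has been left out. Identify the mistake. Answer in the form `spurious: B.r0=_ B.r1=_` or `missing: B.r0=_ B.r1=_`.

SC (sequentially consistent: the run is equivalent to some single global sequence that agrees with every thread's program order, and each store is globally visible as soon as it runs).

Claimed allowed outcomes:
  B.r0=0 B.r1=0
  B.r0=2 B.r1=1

missing: B.r0=0 B.r1=1

outcome vector order: (B.r0,B.r1)
under SC → (0,0) (0,1) (2,1)
SC∖claimed = {(0,1)}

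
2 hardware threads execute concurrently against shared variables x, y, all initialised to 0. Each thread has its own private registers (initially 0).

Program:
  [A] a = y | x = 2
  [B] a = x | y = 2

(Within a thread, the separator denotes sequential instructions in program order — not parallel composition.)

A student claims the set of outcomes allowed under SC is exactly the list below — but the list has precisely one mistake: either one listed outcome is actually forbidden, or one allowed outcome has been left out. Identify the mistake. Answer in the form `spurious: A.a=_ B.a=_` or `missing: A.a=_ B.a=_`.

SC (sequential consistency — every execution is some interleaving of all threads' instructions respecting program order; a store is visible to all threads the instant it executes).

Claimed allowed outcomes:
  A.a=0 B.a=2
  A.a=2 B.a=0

outcome vector order: (A.a,B.a)
under SC → (0,0), (0,2), (2,0)
SC∖claimed = {(0,0)}

missing: A.a=0 B.a=0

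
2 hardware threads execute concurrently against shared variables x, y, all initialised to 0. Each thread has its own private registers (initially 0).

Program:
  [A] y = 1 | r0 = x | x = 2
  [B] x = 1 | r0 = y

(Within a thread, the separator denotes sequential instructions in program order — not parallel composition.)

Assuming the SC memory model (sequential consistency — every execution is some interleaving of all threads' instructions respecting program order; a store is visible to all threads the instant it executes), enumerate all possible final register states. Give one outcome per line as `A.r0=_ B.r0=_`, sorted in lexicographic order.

A.r0=0 B.r0=1
A.r0=1 B.r0=0
A.r0=1 B.r0=1

outcome vector order: (A.r0,B.r0)
|SC outcomes| = 3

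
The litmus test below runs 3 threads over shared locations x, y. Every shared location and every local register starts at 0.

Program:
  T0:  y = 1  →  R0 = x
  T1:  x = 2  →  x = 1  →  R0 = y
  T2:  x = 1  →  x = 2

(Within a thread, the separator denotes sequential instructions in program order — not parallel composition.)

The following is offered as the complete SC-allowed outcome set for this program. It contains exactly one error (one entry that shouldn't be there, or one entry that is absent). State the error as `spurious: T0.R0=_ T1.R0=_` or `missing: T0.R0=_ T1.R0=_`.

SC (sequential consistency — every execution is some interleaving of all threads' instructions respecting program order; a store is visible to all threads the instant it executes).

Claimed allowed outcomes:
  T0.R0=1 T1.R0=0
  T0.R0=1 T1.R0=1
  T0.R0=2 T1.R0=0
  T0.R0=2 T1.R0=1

outcome vector order: (T0.R0,T1.R0)
SC (5): (0,1), (1,0), (1,1), (2,0), (2,1)
SC∖claimed = {(0,1)}

missing: T0.R0=0 T1.R0=1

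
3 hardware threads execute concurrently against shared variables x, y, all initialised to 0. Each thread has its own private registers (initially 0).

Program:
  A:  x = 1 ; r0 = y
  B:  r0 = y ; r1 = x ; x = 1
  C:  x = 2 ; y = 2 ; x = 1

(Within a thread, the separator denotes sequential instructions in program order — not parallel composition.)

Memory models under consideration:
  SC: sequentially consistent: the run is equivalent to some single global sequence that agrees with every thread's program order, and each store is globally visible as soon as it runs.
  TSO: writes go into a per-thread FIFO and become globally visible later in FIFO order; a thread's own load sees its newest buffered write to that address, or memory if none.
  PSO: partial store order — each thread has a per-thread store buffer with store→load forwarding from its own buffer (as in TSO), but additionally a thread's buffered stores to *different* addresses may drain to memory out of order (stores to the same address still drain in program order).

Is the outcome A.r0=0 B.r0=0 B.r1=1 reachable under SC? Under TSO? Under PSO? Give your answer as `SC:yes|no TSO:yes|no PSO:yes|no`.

SC:yes TSO:yes PSO:yes

outcome vector order: (A.r0,B.r0,B.r1)
[SC] allowed = {0/0/0; 0/0/1; 0/0/2; 0/2/1; 0/2/2; 2/0/0; 2/0/1; 2/0/2; 2/2/1; 2/2/2}
[TSO] allowed = {0/0/0; 0/0/1; 0/0/2; 0/2/1; 0/2/2; 2/0/0; 2/0/1; 2/0/2; 2/2/1; 2/2/2}
[PSO] allowed = {0/0/0; 0/0/1; 0/0/2; 0/2/0; 0/2/1; 0/2/2; 2/0/0; 2/0/1; 2/0/2; 2/2/0; 2/2/1; 2/2/2}
target 0/0/1 ∈ {SC,TSO,PSO}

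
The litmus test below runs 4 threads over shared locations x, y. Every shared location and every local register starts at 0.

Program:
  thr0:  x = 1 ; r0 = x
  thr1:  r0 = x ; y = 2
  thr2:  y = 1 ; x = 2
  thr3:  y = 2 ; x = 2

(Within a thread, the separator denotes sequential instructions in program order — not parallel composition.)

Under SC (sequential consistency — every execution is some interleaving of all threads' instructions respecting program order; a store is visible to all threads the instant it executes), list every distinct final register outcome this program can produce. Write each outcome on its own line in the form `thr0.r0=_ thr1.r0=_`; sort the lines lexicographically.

outcome vector order: (thr0.r0,thr1.r0)
|SC outcomes| = 6

thr0.r0=1 thr1.r0=0
thr0.r0=1 thr1.r0=1
thr0.r0=1 thr1.r0=2
thr0.r0=2 thr1.r0=0
thr0.r0=2 thr1.r0=1
thr0.r0=2 thr1.r0=2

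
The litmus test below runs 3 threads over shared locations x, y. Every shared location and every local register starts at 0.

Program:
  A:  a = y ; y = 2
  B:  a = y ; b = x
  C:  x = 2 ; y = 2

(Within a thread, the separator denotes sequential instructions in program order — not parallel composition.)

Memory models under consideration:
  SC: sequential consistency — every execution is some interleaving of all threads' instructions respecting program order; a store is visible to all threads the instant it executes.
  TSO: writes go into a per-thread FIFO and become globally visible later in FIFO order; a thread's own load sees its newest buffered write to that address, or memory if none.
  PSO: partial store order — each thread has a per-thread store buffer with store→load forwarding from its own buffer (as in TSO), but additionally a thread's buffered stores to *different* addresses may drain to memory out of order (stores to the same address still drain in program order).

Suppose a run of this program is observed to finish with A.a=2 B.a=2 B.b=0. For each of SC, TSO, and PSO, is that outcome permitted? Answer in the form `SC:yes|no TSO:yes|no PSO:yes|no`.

SC:no TSO:no PSO:yes

outcome vector order: (A.a,B.a,B.b)
[SC] allowed = {<0 0 0> <0 0 2> <0 2 0> <0 2 2> <2 0 0> <2 0 2> <2 2 2>}
[TSO] allowed = {<0 0 0> <0 0 2> <0 2 0> <0 2 2> <2 0 0> <2 0 2> <2 2 2>}
[PSO] allowed = {<0 0 0> <0 0 2> <0 2 0> <0 2 2> <2 0 0> <2 0 2> <2 2 0> <2 2 2>}
target <2 2 0> ∈ {PSO}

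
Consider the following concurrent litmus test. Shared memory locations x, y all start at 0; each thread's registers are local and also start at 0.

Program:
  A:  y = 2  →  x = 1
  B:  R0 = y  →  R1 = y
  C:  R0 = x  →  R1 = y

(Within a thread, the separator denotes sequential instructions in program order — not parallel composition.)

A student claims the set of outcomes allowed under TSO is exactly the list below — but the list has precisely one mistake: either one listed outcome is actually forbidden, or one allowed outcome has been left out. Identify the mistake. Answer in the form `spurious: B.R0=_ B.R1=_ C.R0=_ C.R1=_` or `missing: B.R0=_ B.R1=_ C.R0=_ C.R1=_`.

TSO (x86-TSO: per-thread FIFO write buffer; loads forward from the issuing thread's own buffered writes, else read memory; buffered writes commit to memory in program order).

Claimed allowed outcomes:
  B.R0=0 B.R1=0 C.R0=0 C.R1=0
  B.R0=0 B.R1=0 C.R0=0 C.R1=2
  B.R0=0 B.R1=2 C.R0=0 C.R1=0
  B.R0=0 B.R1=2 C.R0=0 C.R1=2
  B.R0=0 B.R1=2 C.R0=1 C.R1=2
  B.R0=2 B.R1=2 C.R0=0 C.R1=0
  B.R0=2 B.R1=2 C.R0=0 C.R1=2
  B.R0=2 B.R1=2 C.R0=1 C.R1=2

outcome vector order: (B.R0,B.R1,C.R0,C.R1)
under TSO → <0 0 0 0>; <0 0 0 2>; <0 0 1 2>; <0 2 0 0>; <0 2 0 2>; <0 2 1 2>; <2 2 0 0>; <2 2 0 2>; <2 2 1 2>
TSO∖claimed = {<0 0 1 2>}

missing: B.R0=0 B.R1=0 C.R0=1 C.R1=2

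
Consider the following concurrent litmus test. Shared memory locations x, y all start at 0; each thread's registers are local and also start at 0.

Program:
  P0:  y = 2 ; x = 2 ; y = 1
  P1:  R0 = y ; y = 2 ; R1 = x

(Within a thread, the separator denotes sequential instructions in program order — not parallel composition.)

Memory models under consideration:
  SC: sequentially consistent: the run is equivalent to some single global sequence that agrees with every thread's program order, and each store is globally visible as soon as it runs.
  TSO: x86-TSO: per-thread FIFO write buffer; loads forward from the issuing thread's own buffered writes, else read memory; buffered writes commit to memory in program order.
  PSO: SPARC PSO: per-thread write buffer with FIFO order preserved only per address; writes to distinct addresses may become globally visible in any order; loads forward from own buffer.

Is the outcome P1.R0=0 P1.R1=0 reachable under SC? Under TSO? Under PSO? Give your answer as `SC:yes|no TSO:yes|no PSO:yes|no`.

outcome vector order: (P1.R0,P1.R1)
under SC → (0,0) (0,2) (1,2) (2,0) (2,2)
under TSO → (0,0) (0,2) (1,2) (2,0) (2,2)
under PSO → (0,0) (0,2) (1,0) (1,2) (2,0) (2,2)
target (0,0) ∈ {SC,TSO,PSO}

SC:yes TSO:yes PSO:yes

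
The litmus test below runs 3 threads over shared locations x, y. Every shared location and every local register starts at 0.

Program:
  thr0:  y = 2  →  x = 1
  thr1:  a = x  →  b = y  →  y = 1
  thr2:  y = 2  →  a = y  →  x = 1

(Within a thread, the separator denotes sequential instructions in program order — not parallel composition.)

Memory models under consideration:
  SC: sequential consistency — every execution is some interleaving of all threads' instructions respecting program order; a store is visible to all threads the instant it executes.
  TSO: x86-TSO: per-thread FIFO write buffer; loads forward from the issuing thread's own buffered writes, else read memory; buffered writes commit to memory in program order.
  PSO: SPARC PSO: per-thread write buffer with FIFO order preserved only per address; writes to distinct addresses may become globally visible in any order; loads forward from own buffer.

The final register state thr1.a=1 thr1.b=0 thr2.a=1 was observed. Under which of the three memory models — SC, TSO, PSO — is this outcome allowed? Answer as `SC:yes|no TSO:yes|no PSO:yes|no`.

outcome vector order: (thr1.a,thr1.b,thr2.a)
SC (6): <0 0 1> <0 0 2> <0 2 1> <0 2 2> <1 2 1> <1 2 2>
TSO (6): <0 0 1> <0 0 2> <0 2 1> <0 2 2> <1 2 1> <1 2 2>
PSO (8): <0 0 1> <0 0 2> <0 2 1> <0 2 2> <1 0 1> <1 0 2> <1 2 1> <1 2 2>
target <1 0 1> ∈ {PSO}

SC:no TSO:no PSO:yes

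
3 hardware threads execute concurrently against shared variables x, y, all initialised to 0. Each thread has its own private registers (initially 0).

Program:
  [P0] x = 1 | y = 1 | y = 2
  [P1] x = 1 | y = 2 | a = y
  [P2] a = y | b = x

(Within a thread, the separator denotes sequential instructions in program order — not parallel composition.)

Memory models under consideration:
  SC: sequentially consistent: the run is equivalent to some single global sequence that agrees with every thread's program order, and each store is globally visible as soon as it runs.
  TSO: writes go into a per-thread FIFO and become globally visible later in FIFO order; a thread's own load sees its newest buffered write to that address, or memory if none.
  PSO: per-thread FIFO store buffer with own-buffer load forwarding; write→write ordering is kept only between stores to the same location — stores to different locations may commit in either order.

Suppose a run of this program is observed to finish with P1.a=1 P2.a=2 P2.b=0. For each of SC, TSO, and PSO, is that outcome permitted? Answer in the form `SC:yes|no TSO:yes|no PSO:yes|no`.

outcome vector order: (P1.a,P2.a,P2.b)
SC: 8 outcomes — {100 101 111 121 200 201 211 221}
TSO: 8 outcomes — {100 101 111 121 200 201 211 221}
PSO: 12 outcomes — {100 101 110 111 120 121 200 201 210 211 220 221}
target 120 ∈ {PSO}

SC:no TSO:no PSO:yes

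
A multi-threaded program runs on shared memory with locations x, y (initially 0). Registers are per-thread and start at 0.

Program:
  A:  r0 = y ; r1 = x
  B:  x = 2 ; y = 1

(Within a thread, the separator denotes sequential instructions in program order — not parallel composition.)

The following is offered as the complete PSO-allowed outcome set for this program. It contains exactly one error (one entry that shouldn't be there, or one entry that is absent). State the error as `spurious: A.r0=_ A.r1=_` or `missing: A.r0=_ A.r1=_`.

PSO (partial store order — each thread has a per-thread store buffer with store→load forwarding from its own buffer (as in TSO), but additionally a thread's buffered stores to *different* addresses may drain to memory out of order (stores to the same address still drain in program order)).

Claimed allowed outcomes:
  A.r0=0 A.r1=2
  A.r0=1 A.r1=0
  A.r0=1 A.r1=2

missing: A.r0=0 A.r1=0

outcome vector order: (A.r0,A.r1)
PSO (4): 00 02 10 12
PSO∖claimed = {00}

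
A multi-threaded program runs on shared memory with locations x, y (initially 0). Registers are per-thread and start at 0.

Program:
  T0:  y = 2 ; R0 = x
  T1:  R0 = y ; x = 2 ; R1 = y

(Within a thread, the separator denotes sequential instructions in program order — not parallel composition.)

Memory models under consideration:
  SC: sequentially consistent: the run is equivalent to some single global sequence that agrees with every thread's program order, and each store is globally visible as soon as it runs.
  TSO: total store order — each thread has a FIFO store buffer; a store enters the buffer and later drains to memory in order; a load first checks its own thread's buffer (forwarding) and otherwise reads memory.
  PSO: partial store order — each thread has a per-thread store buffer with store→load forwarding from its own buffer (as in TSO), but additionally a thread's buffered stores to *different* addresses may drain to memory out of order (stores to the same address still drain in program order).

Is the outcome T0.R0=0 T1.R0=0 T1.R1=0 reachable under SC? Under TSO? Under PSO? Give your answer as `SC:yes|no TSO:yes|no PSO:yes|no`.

outcome vector order: (T0.R0,T1.R0,T1.R1)
[SC] allowed = {0/0/2; 0/2/2; 2/0/0; 2/0/2; 2/2/2}
[TSO] allowed = {0/0/0; 0/0/2; 0/2/2; 2/0/0; 2/0/2; 2/2/2}
[PSO] allowed = {0/0/0; 0/0/2; 0/2/2; 2/0/0; 2/0/2; 2/2/2}
target 0/0/0 ∈ {TSO,PSO}

SC:no TSO:yes PSO:yes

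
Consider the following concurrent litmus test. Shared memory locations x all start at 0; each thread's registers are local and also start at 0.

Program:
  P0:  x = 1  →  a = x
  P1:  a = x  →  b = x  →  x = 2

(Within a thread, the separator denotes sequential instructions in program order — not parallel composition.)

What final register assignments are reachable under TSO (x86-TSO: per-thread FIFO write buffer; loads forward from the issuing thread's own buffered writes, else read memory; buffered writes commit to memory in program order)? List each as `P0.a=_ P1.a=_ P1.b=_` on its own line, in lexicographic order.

P0.a=1 P1.a=0 P1.b=0
P0.a=1 P1.a=0 P1.b=1
P0.a=1 P1.a=1 P1.b=1
P0.a=2 P1.a=0 P1.b=0
P0.a=2 P1.a=0 P1.b=1
P0.a=2 P1.a=1 P1.b=1

outcome vector order: (P0.a,P1.a,P1.b)
|TSO outcomes| = 6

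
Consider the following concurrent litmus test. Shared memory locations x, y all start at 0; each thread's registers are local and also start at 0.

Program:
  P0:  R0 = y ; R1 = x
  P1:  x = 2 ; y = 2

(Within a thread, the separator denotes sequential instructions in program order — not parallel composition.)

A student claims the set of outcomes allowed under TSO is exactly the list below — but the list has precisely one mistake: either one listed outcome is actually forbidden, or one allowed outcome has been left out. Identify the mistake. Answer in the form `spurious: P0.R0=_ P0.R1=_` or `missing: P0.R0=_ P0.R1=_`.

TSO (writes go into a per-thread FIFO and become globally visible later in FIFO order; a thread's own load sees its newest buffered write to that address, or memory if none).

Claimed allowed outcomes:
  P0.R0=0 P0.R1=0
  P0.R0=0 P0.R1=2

missing: P0.R0=2 P0.R1=2

outcome vector order: (P0.R0,P0.R1)
TSO: 3 outcomes — {00, 02, 22}
TSO∖claimed = {22}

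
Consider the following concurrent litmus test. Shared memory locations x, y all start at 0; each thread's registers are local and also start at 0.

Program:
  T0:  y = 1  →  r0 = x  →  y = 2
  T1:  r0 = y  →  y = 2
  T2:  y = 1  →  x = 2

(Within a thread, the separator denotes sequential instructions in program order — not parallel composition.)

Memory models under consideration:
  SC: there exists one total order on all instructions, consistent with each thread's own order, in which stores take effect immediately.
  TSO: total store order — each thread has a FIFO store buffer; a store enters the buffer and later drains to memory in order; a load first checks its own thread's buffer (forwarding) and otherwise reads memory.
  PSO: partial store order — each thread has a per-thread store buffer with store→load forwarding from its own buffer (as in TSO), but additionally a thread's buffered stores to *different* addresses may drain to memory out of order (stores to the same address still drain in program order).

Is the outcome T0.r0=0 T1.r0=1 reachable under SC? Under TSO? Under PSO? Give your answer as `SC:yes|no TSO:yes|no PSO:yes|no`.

SC:yes TSO:yes PSO:yes

outcome vector order: (T0.r0,T1.r0)
SC (6): 0/0; 0/1; 0/2; 2/0; 2/1; 2/2
TSO (6): 0/0; 0/1; 0/2; 2/0; 2/1; 2/2
PSO (6): 0/0; 0/1; 0/2; 2/0; 2/1; 2/2
target 0/1 ∈ {SC,TSO,PSO}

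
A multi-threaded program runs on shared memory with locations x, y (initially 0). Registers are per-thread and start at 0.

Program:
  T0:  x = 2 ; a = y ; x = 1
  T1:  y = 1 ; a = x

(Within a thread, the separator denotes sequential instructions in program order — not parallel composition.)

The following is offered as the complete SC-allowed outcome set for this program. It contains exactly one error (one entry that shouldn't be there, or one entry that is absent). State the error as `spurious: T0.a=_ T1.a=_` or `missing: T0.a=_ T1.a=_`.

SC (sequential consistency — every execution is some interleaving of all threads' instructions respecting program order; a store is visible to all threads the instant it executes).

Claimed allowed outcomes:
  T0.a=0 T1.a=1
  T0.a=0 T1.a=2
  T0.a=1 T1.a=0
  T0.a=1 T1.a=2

missing: T0.a=1 T1.a=1

outcome vector order: (T0.a,T1.a)
SC (5): <0 1>, <0 2>, <1 0>, <1 1>, <1 2>
SC∖claimed = {<1 1>}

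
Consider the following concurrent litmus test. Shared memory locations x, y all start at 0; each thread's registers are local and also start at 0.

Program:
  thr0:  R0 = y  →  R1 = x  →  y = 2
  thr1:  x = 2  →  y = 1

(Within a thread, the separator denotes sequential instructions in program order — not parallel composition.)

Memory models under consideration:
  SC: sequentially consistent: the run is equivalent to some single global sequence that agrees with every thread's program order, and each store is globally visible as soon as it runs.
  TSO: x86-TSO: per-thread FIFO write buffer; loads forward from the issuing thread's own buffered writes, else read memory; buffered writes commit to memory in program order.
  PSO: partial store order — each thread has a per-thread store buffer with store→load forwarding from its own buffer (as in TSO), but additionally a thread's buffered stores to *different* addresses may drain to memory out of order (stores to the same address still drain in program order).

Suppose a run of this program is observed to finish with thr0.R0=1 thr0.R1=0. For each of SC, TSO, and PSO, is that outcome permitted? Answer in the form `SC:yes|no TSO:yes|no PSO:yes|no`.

SC:no TSO:no PSO:yes

outcome vector order: (thr0.R0,thr0.R1)
SC (3): (0,0), (0,2), (1,2)
TSO (3): (0,0), (0,2), (1,2)
PSO (4): (0,0), (0,2), (1,0), (1,2)
target (1,0) ∈ {PSO}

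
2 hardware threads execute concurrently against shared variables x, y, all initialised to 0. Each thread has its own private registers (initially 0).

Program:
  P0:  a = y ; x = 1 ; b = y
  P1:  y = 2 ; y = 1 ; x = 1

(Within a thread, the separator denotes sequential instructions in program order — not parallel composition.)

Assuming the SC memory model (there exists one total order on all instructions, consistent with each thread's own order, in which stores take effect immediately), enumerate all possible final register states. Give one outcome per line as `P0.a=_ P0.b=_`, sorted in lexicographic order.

outcome vector order: (P0.a,P0.b)
|SC outcomes| = 6

P0.a=0 P0.b=0
P0.a=0 P0.b=1
P0.a=0 P0.b=2
P0.a=1 P0.b=1
P0.a=2 P0.b=1
P0.a=2 P0.b=2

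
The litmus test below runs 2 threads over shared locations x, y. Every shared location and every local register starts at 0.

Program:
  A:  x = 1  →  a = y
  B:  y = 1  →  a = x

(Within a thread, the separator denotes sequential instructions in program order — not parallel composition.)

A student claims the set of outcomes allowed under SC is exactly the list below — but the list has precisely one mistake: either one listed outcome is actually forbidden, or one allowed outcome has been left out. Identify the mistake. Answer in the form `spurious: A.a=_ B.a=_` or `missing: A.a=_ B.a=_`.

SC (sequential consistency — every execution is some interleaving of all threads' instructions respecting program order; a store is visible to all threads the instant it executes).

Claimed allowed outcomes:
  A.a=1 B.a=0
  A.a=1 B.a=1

outcome vector order: (A.a,B.a)
SC (3): (0,1); (1,0); (1,1)
SC∖claimed = {(0,1)}

missing: A.a=0 B.a=1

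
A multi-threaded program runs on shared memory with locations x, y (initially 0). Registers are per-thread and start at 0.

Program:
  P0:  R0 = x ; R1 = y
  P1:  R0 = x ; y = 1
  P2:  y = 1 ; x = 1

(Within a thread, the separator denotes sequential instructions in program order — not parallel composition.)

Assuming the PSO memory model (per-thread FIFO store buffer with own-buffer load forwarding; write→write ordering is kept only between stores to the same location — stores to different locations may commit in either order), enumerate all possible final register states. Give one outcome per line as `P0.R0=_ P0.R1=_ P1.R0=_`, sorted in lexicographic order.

P0.R0=0 P0.R1=0 P1.R0=0
P0.R0=0 P0.R1=0 P1.R0=1
P0.R0=0 P0.R1=1 P1.R0=0
P0.R0=0 P0.R1=1 P1.R0=1
P0.R0=1 P0.R1=0 P1.R0=0
P0.R0=1 P0.R1=0 P1.R0=1
P0.R0=1 P0.R1=1 P1.R0=0
P0.R0=1 P0.R1=1 P1.R0=1

outcome vector order: (P0.R0,P0.R1,P1.R0)
|PSO outcomes| = 8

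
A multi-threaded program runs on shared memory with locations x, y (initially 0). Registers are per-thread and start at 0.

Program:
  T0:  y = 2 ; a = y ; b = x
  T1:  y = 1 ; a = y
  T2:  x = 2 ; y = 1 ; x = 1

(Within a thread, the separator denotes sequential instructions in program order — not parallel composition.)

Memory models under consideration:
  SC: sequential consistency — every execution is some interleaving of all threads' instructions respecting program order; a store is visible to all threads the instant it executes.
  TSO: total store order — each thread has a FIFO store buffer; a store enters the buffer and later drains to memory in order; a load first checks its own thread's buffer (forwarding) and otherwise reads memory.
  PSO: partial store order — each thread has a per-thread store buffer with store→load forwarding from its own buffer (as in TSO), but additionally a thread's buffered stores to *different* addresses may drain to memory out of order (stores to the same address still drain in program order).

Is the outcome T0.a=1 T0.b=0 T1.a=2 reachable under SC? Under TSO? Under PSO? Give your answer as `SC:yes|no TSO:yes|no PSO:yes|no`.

outcome vector order: (T0.a,T0.b,T1.a)
SC: 11 outcomes — {101 111 112 121 122 201 202 211 212 221 222}
TSO: 11 outcomes — {101 111 112 121 122 201 202 211 212 221 222}
PSO: 12 outcomes — {101 102 111 112 121 122 201 202 211 212 221 222}
target 102 ∈ {PSO}

SC:no TSO:no PSO:yes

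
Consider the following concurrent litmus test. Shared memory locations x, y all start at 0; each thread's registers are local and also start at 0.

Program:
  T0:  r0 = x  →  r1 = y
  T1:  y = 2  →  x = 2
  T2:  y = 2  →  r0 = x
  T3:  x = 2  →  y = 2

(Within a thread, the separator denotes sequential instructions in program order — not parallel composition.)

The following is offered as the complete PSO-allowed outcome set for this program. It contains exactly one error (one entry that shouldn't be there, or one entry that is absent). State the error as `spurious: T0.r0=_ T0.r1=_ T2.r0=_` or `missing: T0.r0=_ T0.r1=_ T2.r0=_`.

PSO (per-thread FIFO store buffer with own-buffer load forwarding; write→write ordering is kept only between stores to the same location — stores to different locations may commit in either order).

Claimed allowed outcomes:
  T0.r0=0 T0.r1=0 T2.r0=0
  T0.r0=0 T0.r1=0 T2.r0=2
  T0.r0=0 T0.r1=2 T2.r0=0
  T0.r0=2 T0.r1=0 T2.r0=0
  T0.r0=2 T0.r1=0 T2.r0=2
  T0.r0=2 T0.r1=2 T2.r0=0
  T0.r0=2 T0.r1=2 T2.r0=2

outcome vector order: (T0.r0,T0.r1,T2.r0)
under PSO → <0 0 0> <0 0 2> <0 2 0> <0 2 2> <2 0 0> <2 0 2> <2 2 0> <2 2 2>
PSO∖claimed = {<0 2 2>}

missing: T0.r0=0 T0.r1=2 T2.r0=2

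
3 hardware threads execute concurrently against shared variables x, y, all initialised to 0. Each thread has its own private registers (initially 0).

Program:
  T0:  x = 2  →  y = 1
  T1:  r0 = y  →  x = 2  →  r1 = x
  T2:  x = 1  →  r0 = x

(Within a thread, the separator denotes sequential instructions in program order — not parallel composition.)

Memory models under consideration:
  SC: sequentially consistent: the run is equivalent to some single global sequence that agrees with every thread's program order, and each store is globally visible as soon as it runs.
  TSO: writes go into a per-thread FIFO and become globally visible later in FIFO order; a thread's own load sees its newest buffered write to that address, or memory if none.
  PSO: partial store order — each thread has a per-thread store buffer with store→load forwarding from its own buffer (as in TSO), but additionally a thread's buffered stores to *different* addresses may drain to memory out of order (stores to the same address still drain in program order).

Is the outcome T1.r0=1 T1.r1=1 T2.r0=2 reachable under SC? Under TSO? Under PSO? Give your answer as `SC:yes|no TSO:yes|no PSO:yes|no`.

outcome vector order: (T1.r0,T1.r1,T2.r0)
[SC] allowed = {(0,1,1), (0,1,2), (0,2,1), (0,2,2), (1,1,1), (1,2,1), (1,2,2)}
[TSO] allowed = {(0,1,1), (0,1,2), (0,2,1), (0,2,2), (1,1,1), (1,2,1), (1,2,2)}
[PSO] allowed = {(0,1,1), (0,1,2), (0,2,1), (0,2,2), (1,1,1), (1,1,2), (1,2,1), (1,2,2)}
target (1,1,2) ∈ {PSO}

SC:no TSO:no PSO:yes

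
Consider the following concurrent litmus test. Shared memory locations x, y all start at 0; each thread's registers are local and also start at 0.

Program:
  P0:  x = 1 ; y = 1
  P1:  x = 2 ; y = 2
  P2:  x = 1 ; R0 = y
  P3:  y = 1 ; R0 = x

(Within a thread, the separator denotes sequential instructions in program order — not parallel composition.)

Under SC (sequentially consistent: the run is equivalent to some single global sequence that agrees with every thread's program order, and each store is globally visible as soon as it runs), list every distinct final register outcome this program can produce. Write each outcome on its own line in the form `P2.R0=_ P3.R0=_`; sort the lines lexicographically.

outcome vector order: (P2.R0,P3.R0)
|SC outcomes| = 8

P2.R0=0 P3.R0=1
P2.R0=0 P3.R0=2
P2.R0=1 P3.R0=0
P2.R0=1 P3.R0=1
P2.R0=1 P3.R0=2
P2.R0=2 P3.R0=0
P2.R0=2 P3.R0=1
P2.R0=2 P3.R0=2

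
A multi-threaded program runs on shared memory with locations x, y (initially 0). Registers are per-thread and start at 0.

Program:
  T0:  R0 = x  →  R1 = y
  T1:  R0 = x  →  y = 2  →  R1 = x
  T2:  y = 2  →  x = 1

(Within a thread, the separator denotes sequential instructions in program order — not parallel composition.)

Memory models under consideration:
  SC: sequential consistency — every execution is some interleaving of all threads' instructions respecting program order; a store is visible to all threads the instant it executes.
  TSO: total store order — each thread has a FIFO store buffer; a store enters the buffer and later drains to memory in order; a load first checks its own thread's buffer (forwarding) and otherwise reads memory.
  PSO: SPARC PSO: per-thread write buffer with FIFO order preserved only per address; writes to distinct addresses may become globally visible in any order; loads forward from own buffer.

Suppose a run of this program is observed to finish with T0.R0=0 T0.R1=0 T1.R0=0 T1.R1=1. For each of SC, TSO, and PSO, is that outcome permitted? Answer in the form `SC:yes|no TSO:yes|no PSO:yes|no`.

outcome vector order: (T0.R0,T0.R1,T1.R0,T1.R1)
SC (9): (0,0,0,0); (0,0,0,1); (0,0,1,1); (0,2,0,0); (0,2,0,1); (0,2,1,1); (1,2,0,0); (1,2,0,1); (1,2,1,1)
TSO (9): (0,0,0,0); (0,0,0,1); (0,0,1,1); (0,2,0,0); (0,2,0,1); (0,2,1,1); (1,2,0,0); (1,2,0,1); (1,2,1,1)
PSO (12): (0,0,0,0); (0,0,0,1); (0,0,1,1); (0,2,0,0); (0,2,0,1); (0,2,1,1); (1,0,0,0); (1,0,0,1); (1,0,1,1); (1,2,0,0); (1,2,0,1); (1,2,1,1)
target (0,0,0,1) ∈ {SC,TSO,PSO}

SC:yes TSO:yes PSO:yes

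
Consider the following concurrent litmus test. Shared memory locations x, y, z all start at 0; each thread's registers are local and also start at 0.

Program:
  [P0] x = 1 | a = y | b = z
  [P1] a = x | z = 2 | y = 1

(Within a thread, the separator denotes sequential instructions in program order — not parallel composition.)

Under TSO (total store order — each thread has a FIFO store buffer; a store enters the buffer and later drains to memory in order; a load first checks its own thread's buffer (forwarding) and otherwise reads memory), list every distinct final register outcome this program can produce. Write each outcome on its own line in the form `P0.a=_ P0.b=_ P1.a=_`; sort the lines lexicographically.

outcome vector order: (P0.a,P0.b,P1.a)
|TSO outcomes| = 6

P0.a=0 P0.b=0 P1.a=0
P0.a=0 P0.b=0 P1.a=1
P0.a=0 P0.b=2 P1.a=0
P0.a=0 P0.b=2 P1.a=1
P0.a=1 P0.b=2 P1.a=0
P0.a=1 P0.b=2 P1.a=1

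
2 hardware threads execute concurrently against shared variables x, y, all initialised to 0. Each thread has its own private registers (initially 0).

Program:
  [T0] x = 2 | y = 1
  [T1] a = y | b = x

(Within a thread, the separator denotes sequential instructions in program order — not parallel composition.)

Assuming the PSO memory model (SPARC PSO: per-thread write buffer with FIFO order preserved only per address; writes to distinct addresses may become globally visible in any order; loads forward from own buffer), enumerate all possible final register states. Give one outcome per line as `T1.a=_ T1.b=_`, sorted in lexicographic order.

outcome vector order: (T1.a,T1.b)
|PSO outcomes| = 4

T1.a=0 T1.b=0
T1.a=0 T1.b=2
T1.a=1 T1.b=0
T1.a=1 T1.b=2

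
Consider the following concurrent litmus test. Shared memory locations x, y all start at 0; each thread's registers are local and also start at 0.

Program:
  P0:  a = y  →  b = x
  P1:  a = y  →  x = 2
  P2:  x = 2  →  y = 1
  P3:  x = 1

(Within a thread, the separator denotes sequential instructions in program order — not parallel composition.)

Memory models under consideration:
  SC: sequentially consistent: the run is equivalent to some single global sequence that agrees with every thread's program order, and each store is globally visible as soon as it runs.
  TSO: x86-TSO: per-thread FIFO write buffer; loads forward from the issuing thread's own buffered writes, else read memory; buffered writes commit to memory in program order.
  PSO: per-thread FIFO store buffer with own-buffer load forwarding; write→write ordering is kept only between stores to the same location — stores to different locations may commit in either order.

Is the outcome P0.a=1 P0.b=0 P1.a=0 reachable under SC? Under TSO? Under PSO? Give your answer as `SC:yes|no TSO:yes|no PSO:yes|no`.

SC:no TSO:no PSO:yes

outcome vector order: (P0.a,P0.b,P1.a)
under SC → 000; 001; 010; 011; 020; 021; 110; 111; 120; 121
under TSO → 000; 001; 010; 011; 020; 021; 110; 111; 120; 121
under PSO → 000; 001; 010; 011; 020; 021; 100; 101; 110; 111; 120; 121
target 100 ∈ {PSO}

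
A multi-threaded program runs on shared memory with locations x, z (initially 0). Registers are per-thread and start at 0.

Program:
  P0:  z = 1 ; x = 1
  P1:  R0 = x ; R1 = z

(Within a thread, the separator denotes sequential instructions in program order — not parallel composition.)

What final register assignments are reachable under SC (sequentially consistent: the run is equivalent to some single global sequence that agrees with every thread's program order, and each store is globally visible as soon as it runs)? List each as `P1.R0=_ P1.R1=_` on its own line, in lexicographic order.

P1.R0=0 P1.R1=0
P1.R0=0 P1.R1=1
P1.R0=1 P1.R1=1

outcome vector order: (P1.R0,P1.R1)
|SC outcomes| = 3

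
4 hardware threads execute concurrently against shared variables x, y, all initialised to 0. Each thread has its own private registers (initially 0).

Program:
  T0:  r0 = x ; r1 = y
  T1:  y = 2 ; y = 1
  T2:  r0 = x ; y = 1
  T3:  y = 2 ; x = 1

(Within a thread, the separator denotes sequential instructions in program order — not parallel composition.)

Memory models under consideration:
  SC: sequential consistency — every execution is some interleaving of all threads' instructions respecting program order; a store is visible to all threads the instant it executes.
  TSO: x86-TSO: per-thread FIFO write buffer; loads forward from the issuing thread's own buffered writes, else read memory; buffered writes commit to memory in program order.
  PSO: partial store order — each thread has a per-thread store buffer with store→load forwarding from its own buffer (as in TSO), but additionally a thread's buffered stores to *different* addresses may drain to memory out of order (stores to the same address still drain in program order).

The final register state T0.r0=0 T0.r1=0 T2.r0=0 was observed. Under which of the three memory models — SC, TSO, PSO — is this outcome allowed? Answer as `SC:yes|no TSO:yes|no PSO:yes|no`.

outcome vector order: (T0.r0,T0.r1,T2.r0)
under SC → <0 0 0> <0 0 1> <0 1 0> <0 1 1> <0 2 0> <0 2 1> <1 1 0> <1 1 1> <1 2 0> <1 2 1>
under TSO → <0 0 0> <0 0 1> <0 1 0> <0 1 1> <0 2 0> <0 2 1> <1 1 0> <1 1 1> <1 2 0> <1 2 1>
under PSO → <0 0 0> <0 0 1> <0 1 0> <0 1 1> <0 2 0> <0 2 1> <1 0 0> <1 0 1> <1 1 0> <1 1 1> <1 2 0> <1 2 1>
target <0 0 0> ∈ {SC,TSO,PSO}

SC:yes TSO:yes PSO:yes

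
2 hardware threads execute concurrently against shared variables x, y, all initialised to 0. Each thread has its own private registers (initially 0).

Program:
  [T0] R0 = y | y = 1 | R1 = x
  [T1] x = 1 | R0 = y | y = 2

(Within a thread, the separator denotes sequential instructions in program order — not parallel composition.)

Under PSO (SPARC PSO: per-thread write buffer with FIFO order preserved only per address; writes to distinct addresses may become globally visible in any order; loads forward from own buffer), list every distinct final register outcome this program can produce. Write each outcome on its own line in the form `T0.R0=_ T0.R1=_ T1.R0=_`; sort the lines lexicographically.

T0.R0=0 T0.R1=0 T1.R0=0
T0.R0=0 T0.R1=0 T1.R0=1
T0.R0=0 T0.R1=1 T1.R0=0
T0.R0=0 T0.R1=1 T1.R0=1
T0.R0=2 T0.R1=0 T1.R0=0
T0.R0=2 T0.R1=1 T1.R0=0

outcome vector order: (T0.R0,T0.R1,T1.R0)
|PSO outcomes| = 6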